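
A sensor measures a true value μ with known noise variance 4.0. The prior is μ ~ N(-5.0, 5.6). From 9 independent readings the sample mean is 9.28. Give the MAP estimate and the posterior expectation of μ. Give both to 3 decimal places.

MAP: 8.230. Posterior mean: 8.230.

Posterior for μ is Normal. Precision-weighted mean: (1/5.6·-5.0 + 9/4.0·9.28) / (1/5.6 + 9/4.0) = 8.230.
A Normal posterior is symmetric, so mode = mean.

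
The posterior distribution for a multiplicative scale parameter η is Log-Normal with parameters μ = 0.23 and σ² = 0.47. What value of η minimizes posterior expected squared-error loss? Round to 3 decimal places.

1.592

Mode = exp(μ − σ²) = exp(-0.24) = 0.787.
Mean = exp(μ + σ²/2) = exp(0.465) = 1.592.
Squared-error loss ⇒ the optimal estimator is the posterior mean.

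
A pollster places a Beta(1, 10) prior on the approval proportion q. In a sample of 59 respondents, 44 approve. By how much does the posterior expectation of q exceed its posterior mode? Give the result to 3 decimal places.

-0.004

Posterior: Beta(1+44, 10+15) = Beta(45, 25).
Mode = (45−1)/(45+25−2) = 44/68 = 0.647.
Mean = 45/(45+25) = 45/70 = 0.643.
Difference = 0.643 − 0.647 = -0.004.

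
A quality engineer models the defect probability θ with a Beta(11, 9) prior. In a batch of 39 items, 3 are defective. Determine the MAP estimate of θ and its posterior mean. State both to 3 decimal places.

Posterior: Beta(11+3, 9+36) = Beta(14, 45).
Mode = (14−1)/(14+45−2) = 13/57 = 0.228.
Mean = 14/(14+45) = 14/59 = 0.237.

θ_MAP = 0.228, E[θ|data] = 0.237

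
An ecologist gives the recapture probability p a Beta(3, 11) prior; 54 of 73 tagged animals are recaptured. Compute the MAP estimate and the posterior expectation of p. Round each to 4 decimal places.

Posterior: Beta(3+54, 11+19) = Beta(57, 30).
Mode = (57−1)/(57+30−2) = 56/85 = 0.6588.
Mean = 57/(57+30) = 57/87 = 0.6552.

MAP = 0.6588; posterior mean = 0.6552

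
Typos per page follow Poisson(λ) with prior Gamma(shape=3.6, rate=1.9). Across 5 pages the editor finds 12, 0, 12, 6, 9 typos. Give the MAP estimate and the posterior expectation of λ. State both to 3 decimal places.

MAP = 6.029; posterior mean = 6.174

Σ counts = 39. Posterior: Gamma(shape = 3.6+39 = 42.6, rate = 1.9+5 = 6.9).
Mode = (α−1)/β = 41.6/6.9 = 6.029.
Mean = α/β = 42.6/6.9 = 6.174.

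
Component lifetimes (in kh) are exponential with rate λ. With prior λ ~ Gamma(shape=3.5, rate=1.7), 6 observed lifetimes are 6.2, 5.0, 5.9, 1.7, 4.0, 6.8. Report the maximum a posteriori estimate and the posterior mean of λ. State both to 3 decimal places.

Σ times = 29.6. Posterior: Gamma(shape = 3.5+6 = 9.5, rate = 1.7+29.6 = 31.3).
Mode = (α−1)/β = 8.5/31.3 = 0.272.
Mean = α/β = 9.5/31.3 = 0.304.

λ_MAP = 0.272, E[λ|data] = 0.304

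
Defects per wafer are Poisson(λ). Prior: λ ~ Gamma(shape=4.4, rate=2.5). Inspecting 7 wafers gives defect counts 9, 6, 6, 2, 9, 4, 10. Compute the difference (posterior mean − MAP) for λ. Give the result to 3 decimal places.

0.105

Σ counts = 46. Posterior: Gamma(shape = 4.4+46 = 50.4, rate = 2.5+7 = 9.5).
Mode = (α−1)/β = 49.4/9.5 = 5.200.
Mean = α/β = 50.4/9.5 = 5.305.
Difference = 5.305 − 5.200 = 0.105.
The mean is pulled above the mode by the posterior's right skew.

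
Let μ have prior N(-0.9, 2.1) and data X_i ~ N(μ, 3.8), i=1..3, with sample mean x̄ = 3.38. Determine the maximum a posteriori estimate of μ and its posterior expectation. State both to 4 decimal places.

maximum a posteriori estimate = 1.7697, posterior expectation = 1.7697

Posterior for μ is Normal. Precision-weighted mean: (1/2.1·-0.9 + 3/3.8·3.38) / (1/2.1 + 3/3.8) = 1.7697.
A Normal posterior is symmetric, so mode = mean.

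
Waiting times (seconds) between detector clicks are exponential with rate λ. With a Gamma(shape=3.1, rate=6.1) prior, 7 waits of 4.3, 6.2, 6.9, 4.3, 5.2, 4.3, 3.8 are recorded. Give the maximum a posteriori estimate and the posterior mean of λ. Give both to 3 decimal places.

Σ times = 35.0. Posterior: Gamma(shape = 3.1+7 = 10.1, rate = 6.1+35.0 = 41.1).
Mode = (α−1)/β = 9.1/41.1 = 0.221.
Mean = α/β = 10.1/41.1 = 0.246.

λ_MAP = 0.221, E[λ|data] = 0.246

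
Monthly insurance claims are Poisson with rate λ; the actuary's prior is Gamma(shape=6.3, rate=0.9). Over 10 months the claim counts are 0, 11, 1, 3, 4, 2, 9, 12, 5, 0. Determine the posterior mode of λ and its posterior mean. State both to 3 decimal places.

MAP = 4.798, posterior mean = 4.890

Σ counts = 47. Posterior: Gamma(shape = 6.3+47 = 53.3, rate = 0.9+10 = 10.9).
Mode = (α−1)/β = 52.3/10.9 = 4.798.
Mean = α/β = 53.3/10.9 = 4.890.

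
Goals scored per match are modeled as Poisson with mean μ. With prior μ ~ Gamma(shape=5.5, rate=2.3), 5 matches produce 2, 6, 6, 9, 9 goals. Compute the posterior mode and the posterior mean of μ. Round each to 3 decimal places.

μ_MAP = 5.000, E[μ|data] = 5.137

Σ counts = 32. Posterior: Gamma(shape = 5.5+32 = 37.5, rate = 2.3+5 = 7.3).
Mode = (α−1)/β = 36.5/7.3 = 5.000.
Mean = α/β = 37.5/7.3 = 5.137.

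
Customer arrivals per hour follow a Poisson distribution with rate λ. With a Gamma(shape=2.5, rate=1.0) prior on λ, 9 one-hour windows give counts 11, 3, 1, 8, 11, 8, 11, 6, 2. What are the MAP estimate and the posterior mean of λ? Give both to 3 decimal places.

Σ counts = 61. Posterior: Gamma(shape = 2.5+61 = 63.5, rate = 1.0+9 = 10.0).
Mode = (α−1)/β = 62.5/10.0 = 6.250.
Mean = α/β = 63.5/10.0 = 6.350.

MAP estimate = 6.250, posterior mean = 6.350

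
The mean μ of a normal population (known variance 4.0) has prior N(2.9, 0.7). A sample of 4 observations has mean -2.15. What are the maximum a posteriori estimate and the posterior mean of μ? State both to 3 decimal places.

Posterior for μ is Normal. Precision-weighted mean: (1/0.7·2.9 + 4/4.0·-2.15) / (1/0.7 + 4/4.0) = 0.821.
A Normal posterior is symmetric, so mode = mean.

MAP = 0.821, posterior mean = 0.821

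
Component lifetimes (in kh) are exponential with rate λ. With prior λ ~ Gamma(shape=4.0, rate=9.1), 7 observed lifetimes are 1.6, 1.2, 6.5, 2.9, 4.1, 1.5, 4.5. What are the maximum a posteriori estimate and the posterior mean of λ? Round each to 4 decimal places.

λ_MAP = 0.3185, E[λ|data] = 0.3503

Σ times = 22.3. Posterior: Gamma(shape = 4.0+7 = 11.0, rate = 9.1+22.3 = 31.4).
Mode = (α−1)/β = 10.0/31.4 = 0.3185.
Mean = α/β = 11.0/31.4 = 0.3503.
Right-skewed posterior ⇒ mode < mean.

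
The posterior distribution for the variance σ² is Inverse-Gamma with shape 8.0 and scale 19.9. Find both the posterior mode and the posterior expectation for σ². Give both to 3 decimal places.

Mode = β/(α+1) = 19.9/9.0 = 2.211.
Mean = β/(α−1) = 19.9/7.0 = 2.843.
Mean > mode: the posterior has a right tail.

MAP: 2.211. Posterior mean: 2.843.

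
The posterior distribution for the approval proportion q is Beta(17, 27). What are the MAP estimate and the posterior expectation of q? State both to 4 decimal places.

Mode = (17−1)/(17+27−2) = 16/42 = 0.3810.
Mean = 17/(17+27) = 17/44 = 0.3864.

MAP = 0.3810; posterior mean = 0.3864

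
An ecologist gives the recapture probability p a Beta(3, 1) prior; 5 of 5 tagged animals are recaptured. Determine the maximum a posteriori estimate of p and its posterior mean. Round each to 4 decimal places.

Posterior: Beta(3+5, 1+0) = Beta(8, 1).
Since β = 1 ≤ 1 and α > 1, the Beta density is monotone increasing on [0,1]; the mode is at 1.
Mean = 8/(8+1) = 0.8889.
Mode > mean: the posterior has a left tail.

MAP: 1.0000. Posterior mean: 0.8889.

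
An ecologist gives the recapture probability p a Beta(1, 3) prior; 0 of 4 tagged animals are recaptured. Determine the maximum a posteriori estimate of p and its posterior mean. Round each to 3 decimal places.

Posterior: Beta(1+0, 3+4) = Beta(1, 7).
Since α = 1 ≤ 1 and β > 1, the Beta density is monotone decreasing on [0,1]; the mode is at 0.
Mean = 1/(1+7) = 0.125.

MAP: 0.000. Posterior mean: 0.125.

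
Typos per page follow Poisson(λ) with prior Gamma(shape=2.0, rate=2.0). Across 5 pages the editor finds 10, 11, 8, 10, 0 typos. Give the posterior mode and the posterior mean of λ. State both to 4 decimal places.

Σ counts = 39. Posterior: Gamma(shape = 2.0+39 = 41.0, rate = 2.0+5 = 7.0).
Mode = (α−1)/β = 40.0/7.0 = 5.7143.
Mean = α/β = 41.0/7.0 = 5.8571.

MAP = 5.7143; posterior mean = 5.8571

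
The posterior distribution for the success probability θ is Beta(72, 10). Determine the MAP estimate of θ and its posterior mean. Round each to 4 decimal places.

Mode = (72−1)/(72+10−2) = 71/80 = 0.8875.
Mean = 72/(72+10) = 72/82 = 0.8780.

MAP estimate = 0.8875, posterior mean = 0.8780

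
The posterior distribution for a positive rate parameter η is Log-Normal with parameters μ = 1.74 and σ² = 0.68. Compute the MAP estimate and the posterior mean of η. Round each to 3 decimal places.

η_MAP = 2.886, E[η|data] = 8.004

Mode = exp(μ − σ²) = exp(1.06) = 2.886.
Mean = exp(μ + σ²/2) = exp(2.080) = 8.004.
The mean is pulled above the mode by the posterior's right skew.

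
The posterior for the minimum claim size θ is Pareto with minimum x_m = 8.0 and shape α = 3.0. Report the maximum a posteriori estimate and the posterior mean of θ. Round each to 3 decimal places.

The Pareto density is strictly decreasing on [x_m, ∞), so the mode is x_m = 8.000.
Mean = α·x_m/(α−1) = 3.0·8.0/2.0 = 12.000.

MAP: 8.000. Posterior mean: 12.000.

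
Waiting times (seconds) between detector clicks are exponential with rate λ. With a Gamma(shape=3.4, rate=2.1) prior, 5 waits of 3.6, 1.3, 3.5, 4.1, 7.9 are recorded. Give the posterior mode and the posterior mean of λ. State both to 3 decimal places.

MAP = 0.329; posterior mean = 0.373

Σ times = 20.4. Posterior: Gamma(shape = 3.4+5 = 8.4, rate = 2.1+20.4 = 22.5).
Mode = (α−1)/β = 7.4/22.5 = 0.329.
Mean = α/β = 8.4/22.5 = 0.373.
The posterior is right-skewed, so the mean exceeds the mode.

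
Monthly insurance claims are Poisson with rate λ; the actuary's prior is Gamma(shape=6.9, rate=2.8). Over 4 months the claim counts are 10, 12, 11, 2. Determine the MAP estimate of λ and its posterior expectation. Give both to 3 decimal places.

MAP = 6.015, posterior mean = 6.162

Σ counts = 35. Posterior: Gamma(shape = 6.9+35 = 41.9, rate = 2.8+4 = 6.8).
Mode = (α−1)/β = 40.9/6.8 = 6.015.
Mean = α/β = 41.9/6.8 = 6.162.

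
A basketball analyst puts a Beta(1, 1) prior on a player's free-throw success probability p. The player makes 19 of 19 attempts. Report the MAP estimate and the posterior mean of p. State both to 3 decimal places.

MAP estimate = 1.000, posterior mean = 0.952

Posterior: Beta(1+19, 1+0) = Beta(20, 1).
Since β = 1 ≤ 1 and α > 1, the Beta density is monotone increasing on [0,1]; the mode is at 1.
Mean = 20/(20+1) = 0.952.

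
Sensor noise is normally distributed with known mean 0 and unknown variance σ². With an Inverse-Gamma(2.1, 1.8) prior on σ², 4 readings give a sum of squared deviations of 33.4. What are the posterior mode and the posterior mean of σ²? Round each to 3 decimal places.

Posterior: Inverse-Gamma(shape = 2.1+4/2 = 4.1, scale = 1.8+33.4/2 = 18.5).
Mode = β/(α+1) = 18.5/5.1 = 3.627.
Mean = β/(α−1) = 18.5/3.1 = 5.968.
The posterior is right-skewed, so the mean exceeds the mode.

σ²_MAP = 3.627, E[σ²|data] = 5.968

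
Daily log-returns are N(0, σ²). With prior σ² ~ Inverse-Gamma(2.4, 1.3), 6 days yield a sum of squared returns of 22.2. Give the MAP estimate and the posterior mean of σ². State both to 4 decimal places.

Posterior: Inverse-Gamma(shape = 2.4+6/2 = 5.4, scale = 1.3+22.2/2 = 12.4).
Mode = β/(α+1) = 12.4/6.4 = 1.9375.
Mean = β/(α−1) = 12.4/4.4 = 2.8182.

σ²_MAP = 1.9375, E[σ²|data] = 2.8182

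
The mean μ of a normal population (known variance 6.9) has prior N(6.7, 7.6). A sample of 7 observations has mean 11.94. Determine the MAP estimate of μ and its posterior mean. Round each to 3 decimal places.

Posterior for μ is Normal. Precision-weighted mean: (1/7.6·6.7 + 7/6.9·11.94) / (1/7.6 + 7/6.9) = 11.338.
A Normal posterior is symmetric, so mode = mean.

μ_MAP = 11.338, E[μ|data] = 11.338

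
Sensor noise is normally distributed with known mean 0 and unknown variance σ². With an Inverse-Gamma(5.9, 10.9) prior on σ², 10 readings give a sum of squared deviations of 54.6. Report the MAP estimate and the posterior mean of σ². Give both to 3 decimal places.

Posterior: Inverse-Gamma(shape = 5.9+10/2 = 10.9, scale = 10.9+54.6/2 = 38.2).
Mode = β/(α+1) = 38.2/11.9 = 3.210.
Mean = β/(α−1) = 38.2/9.9 = 3.859.
The mean is pulled above the mode by the posterior's right skew.

MAP = 3.210; posterior mean = 3.859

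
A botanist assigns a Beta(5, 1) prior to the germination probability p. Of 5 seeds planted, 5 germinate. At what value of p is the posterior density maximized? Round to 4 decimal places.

Posterior: Beta(5+5, 1+0) = Beta(10, 1).
Since β = 1 ≤ 1 and α > 1, the Beta density is monotone increasing on [0,1]; the mode is at 1.
Mean = 10/(10+1) = 0.9091.
This is the posterior mode — the MAP estimate.

1.0000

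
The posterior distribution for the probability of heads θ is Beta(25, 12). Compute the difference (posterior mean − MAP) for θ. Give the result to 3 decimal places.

-0.010

Mode = (25−1)/(25+12−2) = 24/35 = 0.686.
Mean = 25/(25+12) = 25/37 = 0.676.
Difference = 0.676 − 0.686 = -0.010.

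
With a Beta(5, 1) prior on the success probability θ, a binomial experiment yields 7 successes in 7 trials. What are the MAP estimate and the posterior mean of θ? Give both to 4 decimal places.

MAP = 1.0000, posterior mean = 0.9231

Posterior: Beta(5+7, 1+0) = Beta(12, 1).
Since β = 1 ≤ 1 and α > 1, the Beta density is monotone increasing on [0,1]; the mode is at 1.
Mean = 12/(12+1) = 0.9231.
Mode > mean: the posterior has a left tail.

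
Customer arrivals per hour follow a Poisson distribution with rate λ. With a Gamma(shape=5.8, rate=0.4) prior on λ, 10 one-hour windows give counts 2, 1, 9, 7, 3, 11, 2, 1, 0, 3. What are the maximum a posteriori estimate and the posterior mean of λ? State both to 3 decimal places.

MAP: 4.212. Posterior mean: 4.308.

Σ counts = 39. Posterior: Gamma(shape = 5.8+39 = 44.8, rate = 0.4+10 = 10.4).
Mode = (α−1)/β = 43.8/10.4 = 4.212.
Mean = α/β = 44.8/10.4 = 4.308.
Mean > mode: the posterior has a right tail.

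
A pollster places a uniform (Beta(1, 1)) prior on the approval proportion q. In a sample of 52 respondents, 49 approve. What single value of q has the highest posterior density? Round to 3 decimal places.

0.942

Posterior: Beta(1+49, 1+3) = Beta(50, 4).
Mode = (50−1)/(50+4−2) = 49/52 = 0.942.
With a flat prior the MAP equals the MLE, 49/52.
Mean = 50/(50+4) = 50/54 = 0.926.
This is the posterior mode — the MAP estimate.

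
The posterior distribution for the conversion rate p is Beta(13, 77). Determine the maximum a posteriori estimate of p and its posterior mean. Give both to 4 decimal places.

Mode = (13−1)/(13+77−2) = 12/88 = 0.1364.
Mean = 13/(13+77) = 13/90 = 0.1444.
Mean > mode: the posterior has a right tail.

MAP = 0.1364; posterior mean = 0.1444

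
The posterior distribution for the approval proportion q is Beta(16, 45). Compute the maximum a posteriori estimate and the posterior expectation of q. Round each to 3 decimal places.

MAP = 0.254, posterior mean = 0.262

Mode = (16−1)/(16+45−2) = 15/59 = 0.254.
Mean = 16/(16+45) = 16/61 = 0.262.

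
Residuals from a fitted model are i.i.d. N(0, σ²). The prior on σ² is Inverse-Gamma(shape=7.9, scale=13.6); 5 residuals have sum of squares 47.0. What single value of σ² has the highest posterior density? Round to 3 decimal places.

Posterior: Inverse-Gamma(shape = 7.9+5/2 = 10.4, scale = 13.6+47.0/2 = 37.1).
Mode = β/(α+1) = 37.1/11.4 = 3.254.
Mean = β/(α−1) = 37.1/9.4 = 3.947.
This is the posterior mode — the MAP estimate.

3.254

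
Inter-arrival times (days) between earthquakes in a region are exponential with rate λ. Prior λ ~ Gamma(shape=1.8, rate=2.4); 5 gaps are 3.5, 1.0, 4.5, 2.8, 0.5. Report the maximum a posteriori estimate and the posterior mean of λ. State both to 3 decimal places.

Σ times = 12.3. Posterior: Gamma(shape = 1.8+5 = 6.8, rate = 2.4+12.3 = 14.7).
Mode = (α−1)/β = 5.8/14.7 = 0.395.
Mean = α/β = 6.8/14.7 = 0.463.

MAP = 0.395, posterior mean = 0.463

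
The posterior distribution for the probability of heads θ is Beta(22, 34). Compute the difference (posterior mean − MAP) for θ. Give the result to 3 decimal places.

0.004

Mode = (22−1)/(22+34−2) = 21/54 = 0.389.
Mean = 22/(22+34) = 22/56 = 0.393.
Difference = 0.393 − 0.389 = 0.004.
Right-skewed posterior ⇒ mode < mean.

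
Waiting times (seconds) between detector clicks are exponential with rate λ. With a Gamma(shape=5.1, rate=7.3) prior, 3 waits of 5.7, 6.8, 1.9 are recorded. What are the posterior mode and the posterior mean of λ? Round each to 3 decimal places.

λ_MAP = 0.327, E[λ|data] = 0.373

Σ times = 14.4. Posterior: Gamma(shape = 5.1+3 = 8.1, rate = 7.3+14.4 = 21.7).
Mode = (α−1)/β = 7.1/21.7 = 0.327.
Mean = α/β = 8.1/21.7 = 0.373.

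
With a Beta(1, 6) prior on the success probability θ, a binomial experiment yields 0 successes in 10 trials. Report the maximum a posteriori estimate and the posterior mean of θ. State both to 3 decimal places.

Posterior: Beta(1+0, 6+10) = Beta(1, 16).
Since α = 1 ≤ 1 and β > 1, the Beta density is monotone decreasing on [0,1]; the mode is at 0.
Mean = 1/(1+16) = 0.059.

MAP = 0.000, posterior mean = 0.059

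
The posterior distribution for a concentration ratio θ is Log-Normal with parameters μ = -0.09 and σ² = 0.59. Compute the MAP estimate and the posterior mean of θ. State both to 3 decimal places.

Mode = exp(μ − σ²) = exp(-0.68) = 0.507.
Mean = exp(μ + σ²/2) = exp(0.205) = 1.228.
The mean is pulled above the mode by the posterior's right skew.

MAP estimate = 0.507, posterior mean = 1.228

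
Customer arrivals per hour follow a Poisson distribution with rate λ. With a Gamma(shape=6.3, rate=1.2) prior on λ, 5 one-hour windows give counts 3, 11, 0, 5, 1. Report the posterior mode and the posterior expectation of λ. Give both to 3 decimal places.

Σ counts = 20. Posterior: Gamma(shape = 6.3+20 = 26.3, rate = 1.2+5 = 6.2).
Mode = (α−1)/β = 25.3/6.2 = 4.081.
Mean = α/β = 26.3/6.2 = 4.242.

posterior mode = 4.081, posterior expectation = 4.242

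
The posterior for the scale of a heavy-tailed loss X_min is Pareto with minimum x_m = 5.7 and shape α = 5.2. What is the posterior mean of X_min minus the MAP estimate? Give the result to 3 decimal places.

The Pareto density is strictly decreasing on [x_m, ∞), so the mode is x_m = 5.700.
Mean = α·x_m/(α−1) = 5.2·5.7/4.2 = 7.057.
Difference = 7.057 − 5.700 = 1.357.
Mean > mode: the posterior has a right tail.

1.357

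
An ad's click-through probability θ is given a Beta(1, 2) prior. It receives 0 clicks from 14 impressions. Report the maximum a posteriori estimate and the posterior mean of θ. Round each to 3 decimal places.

Posterior: Beta(1+0, 2+14) = Beta(1, 16).
Since α = 1 ≤ 1 and β > 1, the Beta density is monotone decreasing on [0,1]; the mode is at 0.
Mean = 1/(1+16) = 0.059.

MAP = 0.000, posterior mean = 0.059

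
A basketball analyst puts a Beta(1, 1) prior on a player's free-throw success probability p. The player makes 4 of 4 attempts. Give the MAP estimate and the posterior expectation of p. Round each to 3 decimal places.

p_MAP = 1.000, E[p|data] = 0.833

Posterior: Beta(1+4, 1+0) = Beta(5, 1).
Since β = 1 ≤ 1 and α > 1, the Beta density is monotone increasing on [0,1]; the mode is at 1.
Mean = 5/(5+1) = 0.833.
The posterior is left-skewed, so the mode exceeds the mean.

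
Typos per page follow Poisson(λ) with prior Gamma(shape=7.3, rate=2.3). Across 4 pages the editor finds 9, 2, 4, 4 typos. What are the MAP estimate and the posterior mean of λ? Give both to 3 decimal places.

Σ counts = 19. Posterior: Gamma(shape = 7.3+19 = 26.3, rate = 2.3+4 = 6.3).
Mode = (α−1)/β = 25.3/6.3 = 4.016.
Mean = α/β = 26.3/6.3 = 4.175.
Mean > mode: the posterior has a right tail.

MAP: 4.016. Posterior mean: 4.175.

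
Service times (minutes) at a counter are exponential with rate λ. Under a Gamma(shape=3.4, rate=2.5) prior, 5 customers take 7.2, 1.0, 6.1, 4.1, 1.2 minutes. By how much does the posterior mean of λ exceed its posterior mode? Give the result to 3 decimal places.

Σ times = 19.6. Posterior: Gamma(shape = 3.4+5 = 8.4, rate = 2.5+19.6 = 22.1).
Mode = (α−1)/β = 7.4/22.1 = 0.335.
Mean = α/β = 8.4/22.1 = 0.380.
Difference = 0.380 − 0.335 = 0.045.

0.045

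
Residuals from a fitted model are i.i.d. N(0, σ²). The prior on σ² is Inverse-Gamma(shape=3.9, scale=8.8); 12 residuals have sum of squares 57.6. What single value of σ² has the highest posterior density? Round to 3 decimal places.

Posterior: Inverse-Gamma(shape = 3.9+12/2 = 9.9, scale = 8.8+57.6/2 = 37.6).
Mode = β/(α+1) = 37.6/10.9 = 3.450.
Mean = β/(α−1) = 37.6/8.9 = 4.225.
This is the posterior mode — the MAP estimate.

3.450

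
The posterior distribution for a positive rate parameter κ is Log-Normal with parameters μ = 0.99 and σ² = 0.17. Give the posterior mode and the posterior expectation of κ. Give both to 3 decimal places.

MAP = 2.270, posterior mean = 2.930

Mode = exp(μ − σ²) = exp(0.82) = 2.270.
Mean = exp(μ + σ²/2) = exp(1.075) = 2.930.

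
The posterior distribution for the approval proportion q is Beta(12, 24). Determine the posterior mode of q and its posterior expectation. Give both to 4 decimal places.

Mode = (12−1)/(12+24−2) = 11/34 = 0.3235.
Mean = 12/(12+24) = 12/36 = 0.3333.

posterior mode = 0.3235, posterior expectation = 0.3333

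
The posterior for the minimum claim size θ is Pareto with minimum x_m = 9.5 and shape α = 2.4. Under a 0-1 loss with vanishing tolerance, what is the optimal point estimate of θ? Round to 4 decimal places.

The Pareto density is strictly decreasing on [x_m, ∞), so the mode is x_m = 9.5000.
Mean = α·x_m/(α−1) = 2.4·9.5/1.4 = 16.2857.
This is the posterior mode — the MAP estimate.

9.5000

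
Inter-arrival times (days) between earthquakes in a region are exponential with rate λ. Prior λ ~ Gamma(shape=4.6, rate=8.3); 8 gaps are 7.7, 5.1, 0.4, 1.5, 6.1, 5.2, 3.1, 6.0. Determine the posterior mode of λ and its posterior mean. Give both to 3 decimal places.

Σ times = 35.1. Posterior: Gamma(shape = 4.6+8 = 12.6, rate = 8.3+35.1 = 43.4).
Mode = (α−1)/β = 11.6/43.4 = 0.267.
Mean = α/β = 12.6/43.4 = 0.290.
The mean is pulled above the mode by the posterior's right skew.

posterior mode = 0.267, posterior mean = 0.290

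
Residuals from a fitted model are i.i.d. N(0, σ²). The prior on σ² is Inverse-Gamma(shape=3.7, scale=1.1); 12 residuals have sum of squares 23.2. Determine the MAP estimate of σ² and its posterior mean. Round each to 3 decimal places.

MAP: 1.187. Posterior mean: 1.460.

Posterior: Inverse-Gamma(shape = 3.7+12/2 = 9.7, scale = 1.1+23.2/2 = 12.7).
Mode = β/(α+1) = 12.7/10.7 = 1.187.
Mean = β/(α−1) = 12.7/8.7 = 1.460.
The posterior is right-skewed, so the mean exceeds the mode.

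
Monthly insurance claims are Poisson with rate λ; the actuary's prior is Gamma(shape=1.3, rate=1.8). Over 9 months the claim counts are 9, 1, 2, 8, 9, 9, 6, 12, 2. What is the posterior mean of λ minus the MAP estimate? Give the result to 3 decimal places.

0.093

Σ counts = 58. Posterior: Gamma(shape = 1.3+58 = 59.3, rate = 1.8+9 = 10.8).
Mode = (α−1)/β = 58.3/10.8 = 5.398.
Mean = α/β = 59.3/10.8 = 5.491.
Difference = 5.491 − 5.398 = 0.093.
Right-skewed posterior ⇒ mode < mean.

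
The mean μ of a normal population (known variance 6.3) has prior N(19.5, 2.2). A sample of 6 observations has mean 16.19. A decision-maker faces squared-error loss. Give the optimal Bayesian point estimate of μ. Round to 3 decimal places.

17.259

Posterior for μ is Normal. Precision-weighted mean: (1/2.2·19.5 + 6/6.3·16.19) / (1/2.2 + 6/6.3) = 17.259.
A Normal posterior is symmetric, so mode = mean.
Squared-error loss ⇒ the optimal estimator is the posterior mean.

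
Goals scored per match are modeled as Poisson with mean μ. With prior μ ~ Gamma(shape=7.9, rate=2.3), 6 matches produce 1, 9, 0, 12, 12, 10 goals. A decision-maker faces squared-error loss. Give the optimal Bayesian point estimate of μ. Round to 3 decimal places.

6.253

Σ counts = 44. Posterior: Gamma(shape = 7.9+44 = 51.9, rate = 2.3+6 = 8.3).
Mode = (α−1)/β = 50.9/8.3 = 6.133.
Mean = α/β = 51.9/8.3 = 6.253.
Squared-error loss ⇒ the optimal estimator is the posterior mean.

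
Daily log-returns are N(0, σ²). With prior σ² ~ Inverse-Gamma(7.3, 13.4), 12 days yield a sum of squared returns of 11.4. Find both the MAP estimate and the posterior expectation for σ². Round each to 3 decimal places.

σ²_MAP = 1.336, E[σ²|data] = 1.553

Posterior: Inverse-Gamma(shape = 7.3+12/2 = 13.3, scale = 13.4+11.4/2 = 19.1).
Mode = β/(α+1) = 19.1/14.3 = 1.336.
Mean = β/(α−1) = 19.1/12.3 = 1.553.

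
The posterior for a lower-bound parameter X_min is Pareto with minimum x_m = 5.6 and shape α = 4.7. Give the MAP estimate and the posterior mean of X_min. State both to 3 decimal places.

X_min_MAP = 5.600, E[X_min|data] = 7.114

The Pareto density is strictly decreasing on [x_m, ∞), so the mode is x_m = 5.600.
Mean = α·x_m/(α−1) = 4.7·5.6/3.7 = 7.114.
Right-skewed posterior ⇒ mode < mean.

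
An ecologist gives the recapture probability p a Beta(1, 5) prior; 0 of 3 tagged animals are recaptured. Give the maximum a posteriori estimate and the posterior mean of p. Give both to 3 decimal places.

Posterior: Beta(1+0, 5+3) = Beta(1, 8).
Since α = 1 ≤ 1 and β > 1, the Beta density is monotone decreasing on [0,1]; the mode is at 0.
Mean = 1/(1+8) = 0.111.

MAP = 0.000; posterior mean = 0.111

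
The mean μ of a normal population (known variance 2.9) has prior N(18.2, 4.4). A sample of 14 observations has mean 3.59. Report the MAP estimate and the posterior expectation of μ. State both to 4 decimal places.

MAP: 4.2469. Posterior mean: 4.2469.

Posterior for μ is Normal. Precision-weighted mean: (1/4.4·18.2 + 14/2.9·3.59) / (1/4.4 + 14/2.9) = 4.2469.
A Normal posterior is symmetric, so mode = mean.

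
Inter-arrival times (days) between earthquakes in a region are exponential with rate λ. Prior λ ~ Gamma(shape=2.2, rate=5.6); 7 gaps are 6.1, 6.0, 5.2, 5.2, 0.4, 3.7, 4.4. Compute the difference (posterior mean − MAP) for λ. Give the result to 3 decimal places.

Σ times = 31.0. Posterior: Gamma(shape = 2.2+7 = 9.2, rate = 5.6+31.0 = 36.6).
Mode = (α−1)/β = 8.2/36.6 = 0.224.
Mean = α/β = 9.2/36.6 = 0.251.
Difference = 0.251 − 0.224 = 0.027.

0.027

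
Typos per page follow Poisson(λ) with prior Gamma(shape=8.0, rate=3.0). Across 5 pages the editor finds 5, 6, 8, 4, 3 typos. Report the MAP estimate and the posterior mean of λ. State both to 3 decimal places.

Σ counts = 26. Posterior: Gamma(shape = 8.0+26 = 34.0, rate = 3.0+5 = 8.0).
Mode = (α−1)/β = 33.0/8.0 = 4.125.
Mean = α/β = 34.0/8.0 = 4.250.
Right-skewed posterior ⇒ mode < mean.

λ_MAP = 4.125, E[λ|data] = 4.250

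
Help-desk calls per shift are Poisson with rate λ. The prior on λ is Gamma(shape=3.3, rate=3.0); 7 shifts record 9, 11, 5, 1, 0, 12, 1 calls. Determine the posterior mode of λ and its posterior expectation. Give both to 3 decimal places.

Σ counts = 39. Posterior: Gamma(shape = 3.3+39 = 42.3, rate = 3.0+7 = 10.0).
Mode = (α−1)/β = 41.3/10.0 = 4.130.
Mean = α/β = 42.3/10.0 = 4.230.
Right-skewed posterior ⇒ mode < mean.

MAP = 4.130; posterior mean = 4.230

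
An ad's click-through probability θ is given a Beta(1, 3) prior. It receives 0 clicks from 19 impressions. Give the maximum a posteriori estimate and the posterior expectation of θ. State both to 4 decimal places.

Posterior: Beta(1+0, 3+19) = Beta(1, 22).
Since α = 1 ≤ 1 and β > 1, the Beta density is monotone decreasing on [0,1]; the mode is at 0.
Mean = 1/(1+22) = 0.0435.

MAP = 0.0000, posterior mean = 0.0435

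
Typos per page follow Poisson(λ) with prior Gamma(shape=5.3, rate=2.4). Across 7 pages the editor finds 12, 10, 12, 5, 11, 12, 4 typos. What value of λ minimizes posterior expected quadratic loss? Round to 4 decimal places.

7.5851

Σ counts = 66. Posterior: Gamma(shape = 5.3+66 = 71.3, rate = 2.4+7 = 9.4).
Mode = (α−1)/β = 70.3/9.4 = 7.4787.
Mean = α/β = 71.3/9.4 = 7.5851.
Quadratic loss ⇒ the optimal estimator is the posterior mean.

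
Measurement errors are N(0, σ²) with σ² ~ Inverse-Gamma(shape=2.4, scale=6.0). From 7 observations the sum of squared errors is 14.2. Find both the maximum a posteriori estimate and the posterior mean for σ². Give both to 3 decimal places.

Posterior: Inverse-Gamma(shape = 2.4+7/2 = 5.9, scale = 6.0+14.2/2 = 13.1).
Mode = β/(α+1) = 13.1/6.9 = 1.899.
Mean = β/(α−1) = 13.1/4.9 = 2.673.
Right-skewed posterior ⇒ mode < mean.

MAP = 1.899; posterior mean = 2.673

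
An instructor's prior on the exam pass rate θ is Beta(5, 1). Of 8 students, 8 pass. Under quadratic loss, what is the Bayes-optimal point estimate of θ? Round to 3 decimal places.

Posterior: Beta(5+8, 1+0) = Beta(13, 1).
Since β = 1 ≤ 1 and α > 1, the Beta density is monotone increasing on [0,1]; the mode is at 1.
Mean = 13/(13+1) = 0.929.
Quadratic loss ⇒ the optimal estimator is the posterior mean.

0.929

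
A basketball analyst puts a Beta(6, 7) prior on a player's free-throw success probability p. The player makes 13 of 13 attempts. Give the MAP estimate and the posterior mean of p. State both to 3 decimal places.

Posterior: Beta(6+13, 7+0) = Beta(19, 7).
Mode = (19−1)/(19+7−2) = 18/24 = 0.750.
Mean = 19/(19+7) = 19/26 = 0.731.
The posterior is left-skewed, so the mode exceeds the mean.

MAP = 0.750; posterior mean = 0.731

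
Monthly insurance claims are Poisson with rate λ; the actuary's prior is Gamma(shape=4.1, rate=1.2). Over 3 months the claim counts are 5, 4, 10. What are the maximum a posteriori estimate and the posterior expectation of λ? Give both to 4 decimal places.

Σ counts = 19. Posterior: Gamma(shape = 4.1+19 = 23.1, rate = 1.2+3 = 4.2).
Mode = (α−1)/β = 22.1/4.2 = 5.2619.
Mean = α/β = 23.1/4.2 = 5.5000.

maximum a posteriori estimate = 5.2619, posterior expectation = 5.5000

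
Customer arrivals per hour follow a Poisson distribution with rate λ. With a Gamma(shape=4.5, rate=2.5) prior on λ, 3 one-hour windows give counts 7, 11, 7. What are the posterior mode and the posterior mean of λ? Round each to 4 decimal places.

Σ counts = 25. Posterior: Gamma(shape = 4.5+25 = 29.5, rate = 2.5+3 = 5.5).
Mode = (α−1)/β = 28.5/5.5 = 5.1818.
Mean = α/β = 29.5/5.5 = 5.3636.

MAP = 5.1818; posterior mean = 5.3636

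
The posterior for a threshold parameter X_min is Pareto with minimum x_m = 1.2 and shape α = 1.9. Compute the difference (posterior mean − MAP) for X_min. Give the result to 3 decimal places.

1.333

The Pareto density is strictly decreasing on [x_m, ∞), so the mode is x_m = 1.200.
Mean = α·x_m/(α−1) = 1.9·1.2/0.9 = 2.533.
Difference = 2.533 − 1.200 = 1.333.
Right-skewed posterior ⇒ mode < mean.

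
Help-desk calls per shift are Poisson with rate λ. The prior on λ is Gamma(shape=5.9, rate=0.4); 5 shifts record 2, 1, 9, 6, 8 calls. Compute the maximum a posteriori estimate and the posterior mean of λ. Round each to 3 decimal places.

maximum a posteriori estimate = 5.722, posterior mean = 5.907

Σ counts = 26. Posterior: Gamma(shape = 5.9+26 = 31.9, rate = 0.4+5 = 5.4).
Mode = (α−1)/β = 30.9/5.4 = 5.722.
Mean = α/β = 31.9/5.4 = 5.907.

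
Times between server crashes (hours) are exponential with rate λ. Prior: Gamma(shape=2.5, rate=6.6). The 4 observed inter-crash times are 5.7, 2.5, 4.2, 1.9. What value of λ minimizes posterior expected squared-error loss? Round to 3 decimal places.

Σ times = 14.3. Posterior: Gamma(shape = 2.5+4 = 6.5, rate = 6.6+14.3 = 20.9).
Mode = (α−1)/β = 5.5/20.9 = 0.263.
Mean = α/β = 6.5/20.9 = 0.311.
Squared-error loss ⇒ the optimal estimator is the posterior mean.

0.311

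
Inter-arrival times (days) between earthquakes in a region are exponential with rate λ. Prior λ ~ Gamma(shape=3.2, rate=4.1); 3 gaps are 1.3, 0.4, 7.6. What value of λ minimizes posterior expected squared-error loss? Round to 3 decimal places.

0.463

Σ times = 9.3. Posterior: Gamma(shape = 3.2+3 = 6.2, rate = 4.1+9.3 = 13.4).
Mode = (α−1)/β = 5.2/13.4 = 0.388.
Mean = α/β = 6.2/13.4 = 0.463.
Squared-error loss ⇒ the optimal estimator is the posterior mean.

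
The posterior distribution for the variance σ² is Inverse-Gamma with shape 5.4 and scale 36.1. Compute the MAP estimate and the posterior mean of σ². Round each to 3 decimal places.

Mode = β/(α+1) = 36.1/6.4 = 5.641.
Mean = β/(α−1) = 36.1/4.4 = 8.205.

MAP = 5.641; posterior mean = 8.205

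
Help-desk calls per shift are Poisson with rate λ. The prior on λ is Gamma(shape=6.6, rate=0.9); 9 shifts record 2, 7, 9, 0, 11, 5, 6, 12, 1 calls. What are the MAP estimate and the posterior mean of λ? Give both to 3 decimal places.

Σ counts = 53. Posterior: Gamma(shape = 6.6+53 = 59.6, rate = 0.9+9 = 9.9).
Mode = (α−1)/β = 58.6/9.9 = 5.919.
Mean = α/β = 59.6/9.9 = 6.020.
Right-skewed posterior ⇒ mode < mean.

MAP = 5.919; posterior mean = 6.020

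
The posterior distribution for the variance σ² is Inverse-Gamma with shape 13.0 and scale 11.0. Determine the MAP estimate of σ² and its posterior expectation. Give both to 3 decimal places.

σ²_MAP = 0.786, E[σ²|data] = 0.917

Mode = β/(α+1) = 11.0/14.0 = 0.786.
Mean = β/(α−1) = 11.0/12.0 = 0.917.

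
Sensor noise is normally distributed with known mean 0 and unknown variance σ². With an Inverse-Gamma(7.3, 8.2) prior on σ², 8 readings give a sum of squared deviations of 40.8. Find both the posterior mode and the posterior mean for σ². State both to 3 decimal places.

MAP: 2.325. Posterior mean: 2.777.

Posterior: Inverse-Gamma(shape = 7.3+8/2 = 11.3, scale = 8.2+40.8/2 = 28.6).
Mode = β/(α+1) = 28.6/12.3 = 2.325.
Mean = β/(α−1) = 28.6/10.3 = 2.777.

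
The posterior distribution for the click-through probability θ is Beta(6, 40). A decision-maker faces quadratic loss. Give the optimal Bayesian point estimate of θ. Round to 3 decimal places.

0.130

Mode = (6−1)/(6+40−2) = 5/44 = 0.114.
Mean = 6/(6+40) = 6/46 = 0.130.
Quadratic loss ⇒ the optimal estimator is the posterior mean.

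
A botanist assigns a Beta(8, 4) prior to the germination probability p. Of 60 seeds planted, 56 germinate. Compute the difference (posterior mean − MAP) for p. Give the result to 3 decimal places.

Posterior: Beta(8+56, 4+4) = Beta(64, 8).
Mode = (64−1)/(64+8−2) = 63/70 = 0.900.
Mean = 64/(64+8) = 64/72 = 0.889.
Difference = 0.889 − 0.900 = -0.011.

-0.011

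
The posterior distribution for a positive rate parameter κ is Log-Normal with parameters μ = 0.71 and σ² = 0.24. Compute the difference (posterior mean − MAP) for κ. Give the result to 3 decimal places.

Mode = exp(μ − σ²) = exp(0.47) = 1.600.
Mean = exp(μ + σ²/2) = exp(0.830) = 2.293.
Difference = 2.293 − 1.600 = 0.693.

0.693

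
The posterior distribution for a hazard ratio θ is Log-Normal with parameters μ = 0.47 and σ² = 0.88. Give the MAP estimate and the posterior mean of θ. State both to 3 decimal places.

Mode = exp(μ − σ²) = exp(-0.41) = 0.664.
Mean = exp(μ + σ²/2) = exp(0.910) = 2.484.

MAP estimate = 0.664, posterior mean = 2.484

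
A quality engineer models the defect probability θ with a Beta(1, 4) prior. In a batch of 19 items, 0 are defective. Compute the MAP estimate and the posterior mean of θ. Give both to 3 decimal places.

MAP = 0.000, posterior mean = 0.042

Posterior: Beta(1+0, 4+19) = Beta(1, 23).
Since α = 1 ≤ 1 and β > 1, the Beta density is monotone decreasing on [0,1]; the mode is at 0.
Mean = 1/(1+23) = 0.042.
Right-skewed posterior ⇒ mode < mean.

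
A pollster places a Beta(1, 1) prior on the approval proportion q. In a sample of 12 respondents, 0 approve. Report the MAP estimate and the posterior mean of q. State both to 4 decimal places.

Posterior: Beta(1+0, 1+12) = Beta(1, 13).
Since α = 1 ≤ 1 and β > 1, the Beta density is monotone decreasing on [0,1]; the mode is at 0.
Mean = 1/(1+13) = 0.0714.

MAP = 0.0000; posterior mean = 0.0714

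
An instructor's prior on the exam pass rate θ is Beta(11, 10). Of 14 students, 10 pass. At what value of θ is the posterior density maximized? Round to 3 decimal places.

Posterior: Beta(11+10, 10+4) = Beta(21, 14).
Mode = (21−1)/(21+14−2) = 20/33 = 0.606.
Mean = 21/(21+14) = 21/35 = 0.600.
This is the posterior mode — the MAP estimate.

0.606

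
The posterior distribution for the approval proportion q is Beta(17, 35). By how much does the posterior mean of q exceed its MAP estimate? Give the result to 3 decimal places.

0.007

Mode = (17−1)/(17+35−2) = 16/50 = 0.320.
Mean = 17/(17+35) = 17/52 = 0.327.
Difference = 0.327 − 0.320 = 0.007.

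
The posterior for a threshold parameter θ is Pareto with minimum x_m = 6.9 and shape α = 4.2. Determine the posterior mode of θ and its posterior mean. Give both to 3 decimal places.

MAP = 6.900; posterior mean = 9.056

The Pareto density is strictly decreasing on [x_m, ∞), so the mode is x_m = 6.900.
Mean = α·x_m/(α−1) = 4.2·6.9/3.2 = 9.056.
Right-skewed posterior ⇒ mode < mean.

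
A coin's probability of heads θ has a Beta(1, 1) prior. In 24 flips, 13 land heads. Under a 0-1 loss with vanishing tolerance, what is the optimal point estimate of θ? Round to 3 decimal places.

Posterior: Beta(1+13, 1+11) = Beta(14, 12).
Mode = (14−1)/(14+12−2) = 13/24 = 0.542.
Mean = 14/(14+12) = 14/26 = 0.538.
This is the posterior mode — the MAP estimate.

0.542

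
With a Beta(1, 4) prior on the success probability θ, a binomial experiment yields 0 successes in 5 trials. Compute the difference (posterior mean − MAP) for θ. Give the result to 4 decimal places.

0.1000

Posterior: Beta(1+0, 4+5) = Beta(1, 9).
Since α = 1 ≤ 1 and β > 1, the Beta density is monotone decreasing on [0,1]; the mode is at 0.
Mean = 1/(1+9) = 0.1000.
Difference = 0.1000 − 0.0000 = 0.1000.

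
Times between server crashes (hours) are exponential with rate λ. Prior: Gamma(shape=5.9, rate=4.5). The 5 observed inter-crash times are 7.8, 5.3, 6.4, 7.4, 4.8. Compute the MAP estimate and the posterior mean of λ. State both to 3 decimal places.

MAP = 0.273, posterior mean = 0.301

Σ times = 31.7. Posterior: Gamma(shape = 5.9+5 = 10.9, rate = 4.5+31.7 = 36.2).
Mode = (α−1)/β = 9.9/36.2 = 0.273.
Mean = α/β = 10.9/36.2 = 0.301.
The mean is pulled above the mode by the posterior's right skew.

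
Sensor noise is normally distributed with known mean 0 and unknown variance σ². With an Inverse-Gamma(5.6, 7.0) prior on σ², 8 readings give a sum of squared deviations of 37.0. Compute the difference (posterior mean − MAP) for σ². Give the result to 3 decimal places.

Posterior: Inverse-Gamma(shape = 5.6+8/2 = 9.6, scale = 7.0+37.0/2 = 25.5).
Mode = β/(α+1) = 25.5/10.6 = 2.406.
Mean = β/(α−1) = 25.5/8.6 = 2.965.
Difference = 2.965 − 2.406 = 0.559.
The posterior is right-skewed, so the mean exceeds the mode.

0.559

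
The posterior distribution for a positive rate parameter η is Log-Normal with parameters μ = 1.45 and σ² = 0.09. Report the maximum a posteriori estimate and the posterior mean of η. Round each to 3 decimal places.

MAP: 3.896. Posterior mean: 4.459.

Mode = exp(μ − σ²) = exp(1.36) = 3.896.
Mean = exp(μ + σ²/2) = exp(1.495) = 4.459.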